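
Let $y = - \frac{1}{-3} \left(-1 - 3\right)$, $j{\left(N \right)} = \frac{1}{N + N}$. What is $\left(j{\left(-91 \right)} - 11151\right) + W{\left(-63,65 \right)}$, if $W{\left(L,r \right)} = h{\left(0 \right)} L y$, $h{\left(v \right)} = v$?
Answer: $- \frac{2029483}{182} \approx -11151.0$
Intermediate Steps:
$j{\left(N \right)} = \frac{1}{2 N}$
$y = - \frac{4}{3}$ ($y = \left(-1\right) \left(- \frac{1}{3}\right) \left(-4\right) = \frac{1}{3} \left(-4\right) = - \frac{4}{3} \approx -1.3333$)
$W{\left(L,r \right)} = 0$ ($W{\left(L,r \right)} = 0 L \left(- \frac{4}{3}\right) = 0 \left(- \frac{4}{3}\right) = 0$)
$\left(j{\left(-91 \right)} - 11151\right) + W{\left(-63,65 \right)} = \left(\frac{1}{2 \left(-91\right)} - 11151\right) + 0 = \left(\frac{1}{2} \left(- \frac{1}{91}\right) - 11151\right) + 0 = \left(- \frac{1}{182} - 11151\right) + 0 = - \frac{2029483}{182} + 0 = - \frac{2029483}{182}$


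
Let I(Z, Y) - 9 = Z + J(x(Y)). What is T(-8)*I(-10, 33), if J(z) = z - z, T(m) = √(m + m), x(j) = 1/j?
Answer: -4*I ≈ -4.0*I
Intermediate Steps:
x(j) = 1/j
T(m) = √2*√m (T(m) = √(2*m) = √2*√m)
J(z) = 0
I(Z, Y) = 9 + Z (I(Z, Y) = 9 + (Z + 0) = 9 + Z)
T(-8)*I(-10, 33) = (√2*√(-8))*(9 - 10) = (√2*(2*I*√2))*(-1) = (4*I)*(-1) = -4*I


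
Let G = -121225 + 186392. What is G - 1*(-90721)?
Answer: 155888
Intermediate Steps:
G = 65167
G - 1*(-90721) = 65167 - 1*(-90721) = 65167 + 90721 = 155888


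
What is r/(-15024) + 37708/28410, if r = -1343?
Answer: 100779937/71138640 ≈ 1.4167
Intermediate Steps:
r/(-15024) + 37708/28410 = -1343/(-15024) + 37708/28410 = -1343*(-1/15024) + 37708*(1/28410) = 1343/15024 + 18854/14205 = 100779937/71138640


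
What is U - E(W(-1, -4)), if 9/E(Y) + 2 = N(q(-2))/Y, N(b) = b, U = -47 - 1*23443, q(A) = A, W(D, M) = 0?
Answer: -23490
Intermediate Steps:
U = -23490 (U = -47 - 23443 = -23490)
E(Y) = 9/(-2 - 2/Y)
U - E(W(-1, -4)) = -23490 - (-9)*0/(2 + 2*0) = -23490 - (-9)*0/(2 + 0) = -23490 - (-9)*0/2 = -23490 - 1*0 = -23490 + 0 = -23490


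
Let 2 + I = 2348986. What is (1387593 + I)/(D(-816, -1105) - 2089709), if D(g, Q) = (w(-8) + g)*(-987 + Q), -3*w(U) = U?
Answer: -11209731/1164647 ≈ -9.6250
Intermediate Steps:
I = 2348984 (I = -2 + 2348986 = 2348984)
w(U) = -U/3
D(g, Q) = (-987 + Q)*(8/3 + g) (D(g, Q) = (-⅓*(-8) + g)*(-987 + Q) = (8/3 + g)*(-987 + Q) = (-987 + Q)*(8/3 + g))
(1387593 + I)/(D(-816, -1105) - 2089709) = (1387593 + 2348984)/((-2632 - 987*(-816) + (8/3)*(-1105) - 1105*(-816)) - 2089709) = 3736577/((-2632 + 805392 - 8840/3 + 901680) - 2089709) = 3736577/(5104480/3 - 2089709) = 3736577/(-1164647/3) = 3736577*(-3/1164647) = -11209731/1164647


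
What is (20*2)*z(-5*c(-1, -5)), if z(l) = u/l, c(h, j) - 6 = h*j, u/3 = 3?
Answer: -72/11 ≈ -6.5455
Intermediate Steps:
u = 9 (u = 3*3 = 9)
c(h, j) = 6 + h*j
z(l) = 9/l
(20*2)*z(-5*c(-1, -5)) = (20*2)*(9/((-5*(6 - 1*(-5))))) = 40*(9/((-5*(6 + 5)))) = 40*(9/((-5*11))) = 40*(9/(-55)) = 40*(9*(-1/55)) = 40*(-9/55) = -72/11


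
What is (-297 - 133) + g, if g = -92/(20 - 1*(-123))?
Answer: -61582/143 ≈ -430.64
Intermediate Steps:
g = -92/143 (g = -92/(20 + 123) = -92/143 ≈ -0.64336)
(-297 - 133) + g = (-297 - 133) - 92/143 = -430 - 92/143 = -61582/143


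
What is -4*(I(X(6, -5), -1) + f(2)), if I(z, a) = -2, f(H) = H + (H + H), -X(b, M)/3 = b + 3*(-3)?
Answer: -16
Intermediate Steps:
X(b, M) = 27 - 3*b (X(b, M) = -3*(b + 3*(-3)) = -3*(b - 9) = -3*(-9 + b) = 27 - 3*b)
f(H) = 3*H (f(H) = H + 2*H = 3*H)
-4*(I(X(6, -5), -1) + f(2)) = -4*(-2 + 3*2) = -4*(-2 + 6) = -4*4 = -16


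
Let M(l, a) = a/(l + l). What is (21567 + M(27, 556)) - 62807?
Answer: -1113202/27 ≈ -41230.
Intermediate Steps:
M(l, a) = a/(2*l) (M(l, a) = a/((2*l)) = a*(1/(2*l)) = a/(2*l))
(21567 + M(27, 556)) - 62807 = (21567 + (1/2)*556/27) - 62807 = (21567 + (1/2)*556*(1/27)) - 62807 = (21567 + 278/27) - 62807 = 582587/27 - 62807 = -1113202/27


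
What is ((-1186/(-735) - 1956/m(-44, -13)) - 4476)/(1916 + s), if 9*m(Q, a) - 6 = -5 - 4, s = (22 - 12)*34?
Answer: 512153/829080 ≈ 0.61774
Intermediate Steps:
s = 340 (s = 10*34 = 340)
m(Q, a) = -⅓ (m(Q, a) = ⅔ + (-5 - 4)/9 = ⅔ + (⅑)*(-9) = ⅔ - 1 = -⅓)
((-1186/(-735) - 1956/m(-44, -13)) - 4476)/(1916 + s) = ((-1186/(-735) - 1956/(-⅓)) - 4476)/(1916 + 340) = ((-1186*(-1/735) - 1956*(-3)) - 4476)/2256 = ((1186/735 + 5868) - 4476)*(1/2256) = (4314166/735 - 4476)*(1/2256) = (1024306/735)*(1/2256) = 512153/829080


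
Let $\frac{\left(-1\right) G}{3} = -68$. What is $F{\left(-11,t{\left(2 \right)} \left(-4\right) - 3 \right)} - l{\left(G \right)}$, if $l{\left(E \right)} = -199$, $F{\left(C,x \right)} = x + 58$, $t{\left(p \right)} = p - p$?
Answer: $254$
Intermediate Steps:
$G = 204$ ($G = \left(-3\right) \left(-68\right) = 204$)
$t{\left(p \right)} = 0$
$F{\left(C,x \right)} = 58 + x$
$F{\left(-11,t{\left(2 \right)} \left(-4\right) - 3 \right)} - l{\left(G \right)} = \left(58 + \left(0 \left(-4\right) - 3\right)\right) - -199 = \left(58 + \left(0 - 3\right)\right) + 199 = \left(58 - 3\right) + 199 = 55 + 199 = 254$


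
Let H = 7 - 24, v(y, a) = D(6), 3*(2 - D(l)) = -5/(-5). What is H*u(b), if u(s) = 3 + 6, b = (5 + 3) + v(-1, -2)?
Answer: -153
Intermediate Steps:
D(l) = 5/3 (D(l) = 2 - (-5)/(3*(-5)) = 2 - (-5)*(-1)/(3*5) = 2 - ⅓*1 = 2 - ⅓ = 5/3)
v(y, a) = 5/3
H = -17
b = 29/3 (b = (5 + 3) + 5/3 = 8 + 5/3 = 29/3 ≈ 9.6667)
u(s) = 9
H*u(b) = -17*9 = -153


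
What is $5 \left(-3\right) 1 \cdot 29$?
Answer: $-435$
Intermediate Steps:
$5 \left(-3\right) 1 \cdot 29 = \left(-15\right) 1 \cdot 29 = \left(-15\right) 29 = -435$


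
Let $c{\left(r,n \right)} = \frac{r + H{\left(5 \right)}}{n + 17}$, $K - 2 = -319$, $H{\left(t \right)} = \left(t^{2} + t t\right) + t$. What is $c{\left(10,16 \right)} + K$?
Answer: $- \frac{10396}{33} \approx -315.03$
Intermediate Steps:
$H{\left(t \right)} = t + 2 t^{2}$ ($H{\left(t \right)} = \left(t^{2} + t^{2}\right) + t = 2 t^{2} + t = t + 2 t^{2}$)
$K = -317$ ($K = 2 - 319 = -317$)
$c{\left(r,n \right)} = \frac{55 + r}{17 + n}$ ($c{\left(r,n \right)} = \frac{r + 5 \left(1 + 2 \cdot 5\right)}{n + 17} = \frac{r + 5 \left(1 + 10\right)}{17 + n} = \frac{r + 5 \cdot 11}{17 + n} = \frac{r + 55}{17 + n} = \frac{55 + r}{17 + n}$)
$c{\left(10,16 \right)} + K = \frac{55 + 10}{17 + 16} - 317 = \frac{1}{33} \cdot 65 - 317 = \frac{65}{33} - 317 = - \frac{10396}{33}$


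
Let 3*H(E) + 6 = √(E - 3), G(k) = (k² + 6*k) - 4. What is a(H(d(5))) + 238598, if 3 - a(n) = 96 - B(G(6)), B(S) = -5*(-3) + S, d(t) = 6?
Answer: 238588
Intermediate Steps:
G(k) = -4 + k² + 6*k
H(E) = -2 + √(-3 + E)/3 (H(E) = -2 + √(E - 3)/3 = -2 + √(-3 + E)/3)
B(S) = 15 + S
a(n) = -10 (a(n) = 3 - (96 - (15 + (-4 + 6² + 6*6))) = 3 - (96 - (15 + (-4 + 36 + 36))) = 3 - (96 - (15 + 68)) = 3 - (96 - 1*83) = 3 - (96 - 83) = 3 - 1*13 = 3 - 13 = -10)
a(H(d(5))) + 238598 = -10 + 238598 = 238588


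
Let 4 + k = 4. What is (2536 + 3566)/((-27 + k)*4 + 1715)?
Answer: 6102/1607 ≈ 3.7971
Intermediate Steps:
k = 0 (k = -4 + 4 = 0)
(2536 + 3566)/((-27 + k)*4 + 1715) = (2536 + 3566)/((-27 + 0)*4 + 1715) = 6102/(-27*4 + 1715) = 6102/(-108 + 1715) = 6102/1607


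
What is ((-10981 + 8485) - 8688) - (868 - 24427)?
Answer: 12375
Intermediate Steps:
((-10981 + 8485) - 8688) - (868 - 24427) = (-2496 - 8688) - 1*(-23559) = -11184 + 23559 = 12375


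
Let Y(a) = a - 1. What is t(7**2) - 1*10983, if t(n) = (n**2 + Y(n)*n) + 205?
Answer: -6025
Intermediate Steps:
Y(a) = -1 + a
t(n) = 205 + n**2 + n*(-1 + n) (t(n) = (n**2 + (-1 + n)*n) + 205 = (n**2 + n*(-1 + n)) + 205 = 205 + n**2 + n*(-1 + n))
t(7**2) - 1*10983 = (205 - 1*7**2 + 2*(7**2)**2) - 1*10983 = (205 - 1*49 + 2*49**2) - 10983 = (205 - 49 + 2*2401) - 10983 = (205 - 49 + 4802) - 10983 = 4958 - 10983 = -6025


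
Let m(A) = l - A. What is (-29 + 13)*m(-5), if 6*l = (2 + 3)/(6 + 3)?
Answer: -2200/27 ≈ -81.481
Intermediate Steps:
l = 5/54 (l = ((2 + 3)/(6 + 3))/6 = (5/9)/6 = (5*(⅑))/6 = (⅙)*(5/9) = 5/54 ≈ 0.092593)
m(A) = 5/54 - A
(-29 + 13)*m(-5) = (-29 + 13)*(5/54 - 1*(-5)) = -16*(5/54 + 5) = -16*275/54 = -2200/27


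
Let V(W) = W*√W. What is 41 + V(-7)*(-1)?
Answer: 41 + 7*I*√7 ≈ 41.0 + 18.52*I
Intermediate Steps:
V(W) = W^(3/2)
41 + V(-7)*(-1) = 41 + (-7)^(3/2)*(-1) = 41 - 7*I*√7*(-1) = 41 + 7*I*√7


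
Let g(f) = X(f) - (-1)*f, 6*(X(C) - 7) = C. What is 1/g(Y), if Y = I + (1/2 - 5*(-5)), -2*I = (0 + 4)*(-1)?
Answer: 12/469 ≈ 0.025586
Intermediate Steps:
I = 2 (I = -(0 + 4)*(-1)/2 = -2*(-1) = -½*(-4) = 2)
X(C) = 7 + C/6
Y = 55/2 (Y = 2 + (1/2 - 5*(-5)) = 2 + (½ + 25) = 2 + 51/2 = 55/2 ≈ 27.500)
g(f) = 7 + 7*f/6 (g(f) = (7 + f/6) - (-1)*f = (7 + f/6) + f = 7 + 7*f/6)
1/g(Y) = 1/(7 + (7/6)*(55/2)) = 1/(7 + 385/12) = 1/(469/12) = 12/469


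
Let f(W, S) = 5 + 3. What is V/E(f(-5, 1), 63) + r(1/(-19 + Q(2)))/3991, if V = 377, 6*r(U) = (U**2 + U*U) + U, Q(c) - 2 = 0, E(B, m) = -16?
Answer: -434831463/18454384 ≈ -23.563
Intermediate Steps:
f(W, S) = 8
Q(c) = 2 (Q(c) = 2 + 0 = 2)
r(U) = U**2/3 + U/6 (r(U) = ((U**2 + U*U) + U)/6 = ((U**2 + U**2) + U)/6 = (2*U**2 + U)/6 = (U + 2*U**2)/6 = U**2/3 + U/6)
V/E(f(-5, 1), 63) + r(1/(-19 + Q(2)))/3991 = 377/(-16) + ((1 + 2/(-19 + 2))/(6*(-19 + 2)))/3991 = 377*(-1/16) + ((1/6)*(1 + 2/(-17))/(-17))*(1/3991) = -377/16 + ((1/6)*(-1/17)*(1 + 2*(-1/17)))*(1/3991) = -377/16 + ((1/6)*(-1/17)*(1 - 2/17))*(1/3991) = -377/16 + ((1/6)*(-1/17)*(15/17))*(1/3991) = -377/16 - 5/578*1/3991 = -377/16 - 5/2306798 = -434831463/18454384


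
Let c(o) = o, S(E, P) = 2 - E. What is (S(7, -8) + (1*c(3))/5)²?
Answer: 484/25 ≈ 19.360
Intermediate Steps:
(S(7, -8) + (1*c(3))/5)² = ((2 - 1*7) + (1*3)/5)² = ((2 - 7) + 3*(⅕))² = (-5 + ⅗)² = (-22/5)² = 484/25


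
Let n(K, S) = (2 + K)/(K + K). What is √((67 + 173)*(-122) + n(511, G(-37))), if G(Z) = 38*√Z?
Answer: 13*I*√180958386/1022 ≈ 171.11*I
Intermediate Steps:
n(K, S) = (2 + K)/(2*K) (n(K, S) = (2 + K)/((2*K)) = (2 + K)*(1/(2*K)) = (2 + K)/(2*K))
√((67 + 173)*(-122) + n(511, G(-37))) = √((67 + 173)*(-122) + (½)*(2 + 511)/511) = √(240*(-122) + (½)*(1/511)*513) = √(-29280 + 513/1022) = √(-29923647/1022) = 13*I*√180958386/1022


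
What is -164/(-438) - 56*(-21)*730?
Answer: 188007202/219 ≈ 8.5848e+5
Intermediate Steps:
-164/(-438) - 56*(-21)*730 = -164*(-1/438) + 1176*730 = 82/219 + 858480 = 188007202/219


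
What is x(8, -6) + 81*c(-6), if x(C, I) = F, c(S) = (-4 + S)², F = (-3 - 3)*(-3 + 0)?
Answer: 8118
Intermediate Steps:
F = 18 (F = -6*(-3) = 18)
x(C, I) = 18
x(8, -6) + 81*c(-6) = 18 + 81*(-4 - 6)² = 18 + 81*(-10)² = 18 + 81*100 = 18 + 8100 = 8118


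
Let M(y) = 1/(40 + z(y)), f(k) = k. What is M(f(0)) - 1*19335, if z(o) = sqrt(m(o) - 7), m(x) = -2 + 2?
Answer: (-19335*sqrt(7) + 773399*I)/(sqrt(7) - 40*I) ≈ -19335.0 - 0.001647*I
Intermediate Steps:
m(x) = 0
z(o) = I*sqrt(7) (z(o) = sqrt(0 - 7) = sqrt(-7) = I*sqrt(7))
M(y) = 1/(40 + I*sqrt(7))
M(f(0)) - 1*19335 = (40/1607 - I*sqrt(7)/1607) - 1*19335 = (40/1607 - I*sqrt(7)/1607) - 19335 = -31071305/1607 - I*sqrt(7)/1607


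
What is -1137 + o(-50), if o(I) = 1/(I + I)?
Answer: -113701/100 ≈ -1137.0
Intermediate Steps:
o(I) = 1/(2*I)
-1137 + o(-50) = -1137 + (1/2)/(-50) = -1137 + (1/2)*(-1/50) = -1137 - 1/100 = -113701/100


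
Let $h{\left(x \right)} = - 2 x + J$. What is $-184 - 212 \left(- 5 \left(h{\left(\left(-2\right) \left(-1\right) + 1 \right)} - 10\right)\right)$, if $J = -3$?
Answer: $-20324$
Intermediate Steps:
$h{\left(x \right)} = -3 - 2 x$ ($h{\left(x \right)} = - 2 x - 3 = -3 - 2 x$)
$-184 - 212 \left(- 5 \left(h{\left(\left(-2\right) \left(-1\right) + 1 \right)} - 10\right)\right) = -184 - 212 \left(- 5 \left(\left(-3 - 2 \left(\left(-2\right) \left(-1\right) + 1\right)\right) - 10\right)\right) = -184 - 212 \left(- 5 \left(\left(-3 - 2 \left(2 + 1\right)\right) - 10\right)\right) = -184 - 212 \left(- 5 \left(\left(-3 - 6\right) - 10\right)\right) = -184 - 212 \left(- 5 \left(-9 - 10\right)\right) = -184 - 212 \left(\left(-5\right) \left(-19\right)\right) = -184 - 20140 = -20324$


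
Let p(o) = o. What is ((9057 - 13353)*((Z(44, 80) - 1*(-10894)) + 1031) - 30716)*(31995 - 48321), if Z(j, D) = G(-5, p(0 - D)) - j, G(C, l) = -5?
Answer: 833442495912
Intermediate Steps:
Z(j, D) = -5 - j
((9057 - 13353)*((Z(44, 80) - 1*(-10894)) + 1031) - 30716)*(31995 - 48321) = ((9057 - 13353)*(((-5 - 1*44) - 1*(-10894)) + 1031) - 30716)*(31995 - 48321) = (-4296*(((-5 - 44) + 10894) + 1031) - 30716)*(-16326) = (-4296*((-49 + 10894) + 1031) - 30716)*(-16326) = (-4296*(10845 + 1031) - 30716)*(-16326) = (-4296*11876 - 30716)*(-16326) = (-51019296 - 30716)*(-16326) = -51050012*(-16326) = 833442495912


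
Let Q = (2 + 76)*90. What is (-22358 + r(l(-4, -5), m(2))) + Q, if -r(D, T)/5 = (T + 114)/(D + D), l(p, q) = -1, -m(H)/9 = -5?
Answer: -29881/2 ≈ -14941.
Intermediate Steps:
m(H) = 45 (m(H) = -9*(-5) = 45)
Q = 7020 (Q = 78*90 = 7020)
r(D, T) = -5*(114 + T)/(2*D) (r(D, T) = -5*(T + 114)/(D + D) = -5*(114 + T)/(2*D))
(-22358 + r(l(-4, -5), m(2))) + Q = (-22358 + (5/2)*(-114 - 1*45)/(-1)) + 7020 = (-22358 + (5/2)*(-1)*(-114 - 45)) + 7020 = (-22358 + (5/2)*(-1)*(-159)) + 7020 = (-22358 + 795/2) + 7020 = -43921/2 + 7020 = -29881/2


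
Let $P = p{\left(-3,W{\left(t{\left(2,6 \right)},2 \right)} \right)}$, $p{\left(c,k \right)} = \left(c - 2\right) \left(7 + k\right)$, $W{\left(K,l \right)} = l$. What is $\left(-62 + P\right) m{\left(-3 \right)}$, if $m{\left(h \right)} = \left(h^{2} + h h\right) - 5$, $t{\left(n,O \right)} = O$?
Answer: $-1391$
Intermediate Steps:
$p{\left(c,k \right)} = \left(-2 + c\right) \left(7 + k\right)$
$P = -45$ ($P = -14 - 4 + 7 \left(-3\right) - 6 = -14 - 4 - 21 - 6 = -45$)
$m{\left(h \right)} = -5 + 2 h^{2}$ ($m{\left(h \right)} = \left(h^{2} + h^{2}\right) - 5 = 2 h^{2} - 5 = -5 + 2 h^{2}$)
$\left(-62 + P\right) m{\left(-3 \right)} = \left(-62 - 45\right) \left(-5 + 2 \left(-3\right)^{2}\right) = - 107 \left(-5 + 2 \cdot 9\right) = - 107 \left(-5 + 18\right) = \left(-107\right) 13 = -1391$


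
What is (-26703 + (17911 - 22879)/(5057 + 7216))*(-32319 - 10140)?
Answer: 4638375243711/4091 ≈ 1.1338e+9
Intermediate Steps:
(-26703 + (17911 - 22879)/(5057 + 7216))*(-32319 - 10140) = (-26703 - 4968/12273)*(-42459) = (-26703 - 4968*1/12273)*(-42459) = (-26703 - 1656/4091)*(-42459) = -109243629/4091*(-42459) = 4638375243711/4091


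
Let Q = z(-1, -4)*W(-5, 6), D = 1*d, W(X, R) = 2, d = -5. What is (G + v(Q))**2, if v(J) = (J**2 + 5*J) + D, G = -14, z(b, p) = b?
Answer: 625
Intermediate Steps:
D = -5 (D = 1*(-5) = -5)
Q = -2 (Q = -1*2 = -2)
v(J) = -5 + J**2 + 5*J (v(J) = (J**2 + 5*J) - 5 = -5 + J**2 + 5*J)
(G + v(Q))**2 = (-14 + (-5 + (-2)**2 + 5*(-2)))**2 = (-14 + (-5 + 4 - 10))**2 = (-14 - 11)**2 = (-25)**2 = 625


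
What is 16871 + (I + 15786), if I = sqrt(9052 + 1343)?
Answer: 32657 + 3*sqrt(1155) ≈ 32759.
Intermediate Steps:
I = 3*sqrt(1155) (I = sqrt(10395) = 3*sqrt(1155) ≈ 101.96)
16871 + (I + 15786) = 16871 + (3*sqrt(1155) + 15786) = 16871 + (15786 + 3*sqrt(1155)) = 32657 + 3*sqrt(1155)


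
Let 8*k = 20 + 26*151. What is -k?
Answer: -1973/4 ≈ -493.25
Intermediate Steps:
k = 1973/4 (k = (20 + 26*151)/8 = (20 + 3926)/8 = (⅛)*3946 = 1973/4 ≈ 493.25)
-k = -1*1973/4 = -1973/4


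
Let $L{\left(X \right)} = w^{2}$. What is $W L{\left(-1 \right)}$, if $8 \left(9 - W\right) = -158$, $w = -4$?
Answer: $460$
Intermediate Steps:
$W = \frac{115}{4}$ ($W = 9 - - \frac{79}{4} = 9 + \frac{79}{4} = \frac{115}{4} \approx 28.75$)
$L{\left(X \right)} = 16$ ($L{\left(X \right)} = \left(-4\right)^{2} = 16$)
$W L{\left(-1 \right)} = \frac{115}{4} \cdot 16 = 460$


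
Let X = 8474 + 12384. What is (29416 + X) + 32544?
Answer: 82818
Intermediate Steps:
X = 20858
(29416 + X) + 32544 = (29416 + 20858) + 32544 = 50274 + 32544 = 82818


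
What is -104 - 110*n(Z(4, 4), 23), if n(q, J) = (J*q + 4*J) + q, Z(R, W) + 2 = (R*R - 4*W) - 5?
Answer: 8256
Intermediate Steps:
Z(R, W) = -7 + R² - 4*W (Z(R, W) = -2 + ((R*R - 4*W) - 5) = -2 + ((R² - 4*W) - 5) = -2 + (-5 + R² - 4*W) = -7 + R² - 4*W)
n(q, J) = q + 4*J + J*q (n(q, J) = (4*J + J*q) + q = q + 4*J + J*q)
-104 - 110*n(Z(4, 4), 23) = -104 - 110*((-7 + 4² - 4*4) + 4*23 + 23*(-7 + 4² - 4*4)) = -104 - 110*((-7 + 16 - 16) + 92 + 23*(-7 + 16 - 16)) = -104 - 110*(-7 + 92 + 23*(-7)) = -104 - 110*(-7 + 92 - 161) = -104 - 110*(-76) = -104 + 8360 = 8256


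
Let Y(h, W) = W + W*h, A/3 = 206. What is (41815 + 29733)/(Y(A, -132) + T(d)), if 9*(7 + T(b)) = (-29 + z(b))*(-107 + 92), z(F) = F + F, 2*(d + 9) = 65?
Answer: -71548/81745 ≈ -0.87526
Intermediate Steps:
d = 47/2 (d = -9 + (½)*65 = -9 + 65/2 = 47/2 ≈ 23.500)
A = 618 (A = 3*206 = 618)
z(F) = 2*F
T(b) = 124/3 - 10*b/3 (T(b) = -7 + ((-29 + 2*b)*(-107 + 92))/9 = -7 + ((-29 + 2*b)*(-15))/9 = -7 + (435 - 30*b)/9 = -7 + (145/3 - 10*b/3) = 124/3 - 10*b/3)
(41815 + 29733)/(Y(A, -132) + T(d)) = (41815 + 29733)/(-132*(1 + 618) + (124/3 - 10/3*47/2)) = 71548/(-132*619 + (124/3 - 235/3)) = 71548/(-81708 - 37) = 71548/(-81745) = 71548*(-1/81745) = -71548/81745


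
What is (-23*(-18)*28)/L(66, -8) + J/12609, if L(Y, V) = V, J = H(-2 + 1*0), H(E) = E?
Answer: -18270443/12609 ≈ -1449.0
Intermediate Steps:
J = -2 (J = -2 + 1*0 = -2 + 0 = -2)
(-23*(-18)*28)/L(66, -8) + J/12609 = (-23*(-18)*28)/(-8) - 2/12609 = (414*28)*(-1/8) - 2*1/12609 = 11592*(-1/8) - 2/12609 = -1449 - 2/12609 = -18270443/12609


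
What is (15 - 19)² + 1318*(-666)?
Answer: -877772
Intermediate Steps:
(15 - 19)² + 1318*(-666) = (-4)² - 877788 = 16 - 877788 = -877772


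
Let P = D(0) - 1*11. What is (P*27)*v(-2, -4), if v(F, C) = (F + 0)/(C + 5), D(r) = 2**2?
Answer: 378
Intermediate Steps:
D(r) = 4
v(F, C) = F/(5 + C)
P = -7 (P = 4 - 1*11 = 4 - 11 = -7)
(P*27)*v(-2, -4) = (-7*27)*(-2/(5 - 4)) = -(-378)/1 = -(-378) = -189*(-2) = 378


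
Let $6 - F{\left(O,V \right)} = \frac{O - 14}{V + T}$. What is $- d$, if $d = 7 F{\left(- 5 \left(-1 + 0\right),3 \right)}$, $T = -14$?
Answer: $- \frac{399}{11} \approx -36.273$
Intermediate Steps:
$F{\left(O,V \right)} = 6 - \frac{-14 + O}{-14 + V}$ ($F{\left(O,V \right)} = 6 - \frac{O - 14}{V - 14} = 6 - \frac{-14 + O}{-14 + V}$)
$d = \frac{399}{11}$ ($d = 7 \frac{-70 - - 5 \left(-1 + 0\right) + 6 \cdot 3}{-14 + 3} = 7 \frac{-70 - \left(-5\right) \left(-1\right) + 18}{-11} = 7 \left(- \frac{-70 - 5 + 18}{11}\right) = 7 \left(\left(- \frac{1}{11}\right) \left(-57\right)\right) = 7 \cdot \frac{57}{11} = \frac{399}{11} \approx 36.273$)
$- d = \left(-1\right) \frac{399}{11} = - \frac{399}{11}$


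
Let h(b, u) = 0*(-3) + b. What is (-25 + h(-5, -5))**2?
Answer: 900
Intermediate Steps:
h(b, u) = b (h(b, u) = 0 + b = b)
(-25 + h(-5, -5))**2 = (-25 - 5)**2 = (-30)**2 = 900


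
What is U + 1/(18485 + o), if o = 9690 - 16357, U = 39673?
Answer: 468855515/11818 ≈ 39673.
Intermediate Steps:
o = -6667
U + 1/(18485 + o) = 39673 + 1/(18485 - 6667) = 39673 + 1/11818 = 468855515/11818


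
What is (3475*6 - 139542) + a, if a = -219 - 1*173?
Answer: -119084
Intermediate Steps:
a = -392 (a = -219 - 173 = -392)
(3475*6 - 139542) + a = (3475*6 - 139542) - 392 = (20850 - 139542) - 392 = -118692 - 392 = -119084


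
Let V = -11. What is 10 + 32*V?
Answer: -342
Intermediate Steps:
10 + 32*V = 10 + 32*(-11) = 10 - 352 = -342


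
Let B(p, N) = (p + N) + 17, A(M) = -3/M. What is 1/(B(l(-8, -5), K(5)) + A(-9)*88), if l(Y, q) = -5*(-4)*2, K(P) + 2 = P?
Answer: 3/268 ≈ 0.011194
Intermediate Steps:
K(P) = -2 + P
l(Y, q) = 40 (l(Y, q) = 20*2 = 40)
B(p, N) = 17 + N + p (B(p, N) = (N + p) + 17 = 17 + N + p)
1/(B(l(-8, -5), K(5)) + A(-9)*88) = 1/((17 + (-2 + 5) + 40) - 3/(-9)*88) = 1/((17 + 3 + 40) - 3*(-⅑)*88) = 1/(60 + (⅓)*88) = 1/(60 + 88/3) = 1/(268/3) = 3/268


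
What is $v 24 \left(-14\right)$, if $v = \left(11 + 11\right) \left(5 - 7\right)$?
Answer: $14784$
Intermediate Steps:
$v = -44$ ($v = 22 \left(-2\right) = -44$)
$v 24 \left(-14\right) = \left(-44\right) 24 \left(-14\right) = \left(-1056\right) \left(-14\right) = 14784$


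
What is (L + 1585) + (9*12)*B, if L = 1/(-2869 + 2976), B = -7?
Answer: 88704/107 ≈ 829.01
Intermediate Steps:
L = 1/107 ≈ 0.0093458
(L + 1585) + (9*12)*B = (1/107 + 1585) + (9*12)*(-7) = 169596/107 + 108*(-7) = 169596/107 - 756 = 88704/107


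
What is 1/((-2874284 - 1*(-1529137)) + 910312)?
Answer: -1/434835 ≈ -2.2997e-6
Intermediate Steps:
1/((-2874284 - 1*(-1529137)) + 910312) = 1/((-2874284 + 1529137) + 910312) = 1/(-1345147 + 910312) = 1/(-434835) = -1/434835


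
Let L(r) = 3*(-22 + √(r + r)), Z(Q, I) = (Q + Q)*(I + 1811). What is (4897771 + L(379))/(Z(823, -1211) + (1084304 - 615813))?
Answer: 4897705/1456091 + 3*√758/1456091 ≈ 3.3637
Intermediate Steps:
Z(Q, I) = 2*Q*(1811 + I) (Z(Q, I) = (2*Q)*(1811 + I) = 2*Q*(1811 + I))
L(r) = -66 + 3*√2*√r (L(r) = 3*(-22 + √(2*r)) = 3*(-22 + √2*√r) = -66 + 3*√2*√r)
(4897771 + L(379))/(Z(823, -1211) + (1084304 - 615813)) = (4897771 + (-66 + 3*√2*√379))/(2*823*(1811 - 1211) + (1084304 - 615813)) = (4897771 + (-66 + 3*√758))/(2*823*600 + 468491) = (4897705 + 3*√758)/(987600 + 468491) = (4897705 + 3*√758)/1456091 = (4897705 + 3*√758)*(1/1456091) = 4897705/1456091 + 3*√758/1456091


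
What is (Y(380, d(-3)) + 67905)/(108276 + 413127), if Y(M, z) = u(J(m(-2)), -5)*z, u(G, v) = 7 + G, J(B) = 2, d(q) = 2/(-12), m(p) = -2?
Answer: 45269/347602 ≈ 0.13023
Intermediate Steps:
d(q) = -1/6 (d(q) = 2*(-1/12) = -1/6)
Y(M, z) = 9*z (Y(M, z) = (7 + 2)*z = 9*z)
(Y(380, d(-3)) + 67905)/(108276 + 413127) = (9*(-1/6) + 67905)/(108276 + 413127) = (-3/2 + 67905)/521403 = (135807/2)*(1/521403) = 45269/347602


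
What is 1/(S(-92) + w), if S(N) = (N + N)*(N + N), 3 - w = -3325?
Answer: 1/37184 ≈ 2.6893e-5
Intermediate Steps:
w = 3328 (w = 3 - 1*(-3325) = 3 + 3325 = 3328)
S(N) = 4*N² (S(N) = (2*N)*(2*N) = 4*N²)
1/(S(-92) + w) = 1/(4*(-92)² + 3328) = 1/(4*8464 + 3328) = 1/(33856 + 3328) = 1/37184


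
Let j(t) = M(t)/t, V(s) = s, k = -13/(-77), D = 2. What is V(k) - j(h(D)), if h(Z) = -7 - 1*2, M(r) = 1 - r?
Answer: 887/693 ≈ 1.2799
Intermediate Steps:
k = 13/77 (k = -13*(-1/77) = 13/77 ≈ 0.16883)
h(Z) = -9 (h(Z) = -7 - 2 = -9)
j(t) = (1 - t)/t
V(k) - j(h(D)) = 13/77 - (1 - 1*(-9))/(-9) = 13/77 - (-1)*(1 + 9)/9 = 13/77 - (-1)*10/9 = 13/77 - 1*(-10/9) = 13/77 + 10/9 = 887/693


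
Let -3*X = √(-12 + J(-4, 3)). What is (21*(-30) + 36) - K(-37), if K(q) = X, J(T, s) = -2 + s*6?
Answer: -1780/3 ≈ -593.33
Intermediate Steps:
J(T, s) = -2 + 6*s
X = -⅔ (X = -√(-12 + (-2 + 6*3))/3 = -√(-12 + (-2 + 18))/3 = -√(-12 + 16)/3 = -√4/3 = -⅓*2 = -⅔ ≈ -0.66667)
K(q) = -⅔
(21*(-30) + 36) - K(-37) = (21*(-30) + 36) - 1*(-⅔) = (-630 + 36) + ⅔ = -594 + ⅔ = -1780/3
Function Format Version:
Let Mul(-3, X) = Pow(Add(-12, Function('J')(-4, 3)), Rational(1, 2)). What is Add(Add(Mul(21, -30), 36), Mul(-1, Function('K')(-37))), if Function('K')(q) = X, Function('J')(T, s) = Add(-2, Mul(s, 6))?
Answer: Rational(-1780, 3) ≈ -593.33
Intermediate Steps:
Function('J')(T, s) = Add(-2, Mul(6, s))
X = Rational(-2, 3) (X = Mul(Rational(-1, 3), Pow(Add(-12, Add(-2, Mul(6, 3))), Rational(1, 2))) = Mul(Rational(-1, 3), Pow(Add(-12, Add(-2, 18)), Rational(1, 2))) = Mul(Rational(-1, 3), Pow(Add(-12, 16), Rational(1, 2))) = Mul(Rational(-1, 3), Pow(4, Rational(1, 2))) = Mul(Rational(-1, 3), 2) = Rational(-2, 3) ≈ -0.66667)
Function('K')(q) = Rational(-2, 3)
Add(Add(Mul(21, -30), 36), Mul(-1, Function('K')(-37))) = Add(Add(Mul(21, -30), 36), Mul(-1, Rational(-2, 3))) = Add(Add(-630, 36), Rational(2, 3)) = Add(-594, Rational(2, 3)) = Rational(-1780, 3)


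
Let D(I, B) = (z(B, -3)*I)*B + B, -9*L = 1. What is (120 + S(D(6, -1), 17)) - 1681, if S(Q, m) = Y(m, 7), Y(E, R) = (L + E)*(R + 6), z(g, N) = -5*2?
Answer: -12073/9 ≈ -1341.4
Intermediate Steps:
L = -⅑ (L = -⅑*1 = -⅑ ≈ -0.11111)
z(g, N) = -10
D(I, B) = B - 10*B*I (D(I, B) = (-10*I)*B + B = -10*B*I + B = B - 10*B*I)
Y(E, R) = (6 + R)*(-⅑ + E) (Y(E, R) = (-⅑ + E)*(R + 6) = (-⅑ + E)*(6 + R) = (6 + R)*(-⅑ + E))
S(Q, m) = -13/9 + 13*m (S(Q, m) = -⅔ + 6*m - ⅑*7 + m*7 = -⅔ + 6*m - 7/9 + 7*m = -13/9 + 13*m)
(120 + S(D(6, -1), 17)) - 1681 = (120 + (-13/9 + 13*17)) - 1681 = (120 + (-13/9 + 221)) - 1681 = (120 + 1976/9) - 1681 = 3056/9 - 1681 = -12073/9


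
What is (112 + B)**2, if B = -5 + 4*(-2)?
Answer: 9801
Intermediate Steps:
B = -13 (B = -5 - 8 = -13)
(112 + B)**2 = (112 - 13)**2 = 99**2 = 9801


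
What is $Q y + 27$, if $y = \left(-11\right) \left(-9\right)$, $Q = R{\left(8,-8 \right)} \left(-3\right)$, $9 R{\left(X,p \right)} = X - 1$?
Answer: $-204$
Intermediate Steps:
$R{\left(X,p \right)} = - \frac{1}{9} + \frac{X}{9}$ ($R{\left(X,p \right)} = \frac{X - 1}{9} = \frac{-1 + X}{9} = - \frac{1}{9} + \frac{X}{9}$)
$Q = - \frac{7}{3}$ ($Q = \left(- \frac{1}{9} + \frac{1}{9} \cdot 8\right) \left(-3\right) = \left(- \frac{1}{9} + \frac{8}{9}\right) \left(-3\right) = \frac{7}{9} \left(-3\right) = - \frac{7}{3} \approx -2.3333$)
$y = 99$
$Q y + 27 = \left(- \frac{7}{3}\right) 99 + 27 = -231 + 27 = -204$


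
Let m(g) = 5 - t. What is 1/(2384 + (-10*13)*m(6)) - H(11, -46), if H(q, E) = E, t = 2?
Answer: 91725/1994 ≈ 46.000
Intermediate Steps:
m(g) = 3 (m(g) = 5 - 1*2 = 5 - 2 = 3)
1/(2384 + (-10*13)*m(6)) - H(11, -46) = 1/(2384 - 10*13*3) - 1*(-46) = 1/(2384 - 130*3) + 46 = 1/(2384 - 390) + 46 = 1/1994 + 46 = 91725/1994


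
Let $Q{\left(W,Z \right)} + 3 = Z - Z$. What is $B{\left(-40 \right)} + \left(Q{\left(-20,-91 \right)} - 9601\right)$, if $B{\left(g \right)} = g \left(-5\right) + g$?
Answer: $-9444$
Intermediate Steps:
$Q{\left(W,Z \right)} = -3$ ($Q{\left(W,Z \right)} = -3 + \left(Z - Z\right) = -3 + 0 = -3$)
$B{\left(g \right)} = - 4 g$ ($B{\left(g \right)} = - 5 g + g = - 4 g$)
$B{\left(-40 \right)} + \left(Q{\left(-20,-91 \right)} - 9601\right) = \left(-4\right) \left(-40\right) - 9604 = 160 - 9604 = -9444$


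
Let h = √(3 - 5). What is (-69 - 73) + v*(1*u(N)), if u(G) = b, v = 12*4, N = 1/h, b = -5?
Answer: -382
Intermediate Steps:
h = I*√2 (h = √(-2) = I*√2 ≈ 1.4142*I)
N = -I*√2/2 (N = 1/(I*√2) = -I*√2/2 ≈ -0.70711*I)
v = 48
u(G) = -5
(-69 - 73) + v*(1*u(N)) = (-69 - 73) + 48*(1*(-5)) = -142 + 48*(-5) = -142 - 240 = -382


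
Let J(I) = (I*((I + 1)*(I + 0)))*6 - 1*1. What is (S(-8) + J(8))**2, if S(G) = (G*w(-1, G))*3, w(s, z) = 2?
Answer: 11607649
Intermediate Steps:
J(I) = -1 + 6*I**2*(1 + I) (J(I) = (I*((1 + I)*I))*6 - 1 = (I*(I*(1 + I)))*6 - 1 = (I**2*(1 + I))*6 - 1 = 6*I**2*(1 + I) - 1 = -1 + 6*I**2*(1 + I))
S(G) = 6*G (S(G) = (G*2)*3 = (2*G)*3 = 6*G)
(S(-8) + J(8))**2 = (6*(-8) + (-1 + 6*8**2 + 6*8**3))**2 = (-48 + (-1 + 6*64 + 6*512))**2 = (-48 + (-1 + 384 + 3072))**2 = (-48 + 3455)**2 = 3407**2 = 11607649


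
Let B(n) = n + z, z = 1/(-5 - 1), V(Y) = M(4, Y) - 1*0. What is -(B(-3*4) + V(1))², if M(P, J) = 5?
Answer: -1849/36 ≈ -51.361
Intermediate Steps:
V(Y) = 5 (V(Y) = 5 - 1*0 = 5 + 0 = 5)
z = -⅙ (z = 1/(-6) = -⅙ ≈ -0.16667)
B(n) = -⅙ + n (B(n) = n - ⅙ = -⅙ + n)
-(B(-3*4) + V(1))² = -((-⅙ - 3*4) + 5)² = -((-⅙ - 12) + 5)² = -(-73/6 + 5)² = -(-43/6)² = -1*1849/36 = -1849/36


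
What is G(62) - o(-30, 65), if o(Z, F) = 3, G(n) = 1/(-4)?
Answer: -13/4 ≈ -3.2500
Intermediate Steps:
G(n) = -¼
G(62) - o(-30, 65) = -¼ - 1*3 = -¼ - 3 = -13/4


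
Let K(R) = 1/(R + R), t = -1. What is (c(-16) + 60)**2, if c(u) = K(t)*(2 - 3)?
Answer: 14641/4 ≈ 3660.3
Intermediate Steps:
K(R) = 1/(2*R)
c(u) = 1/2 (c(u) = ((1/2)/(-1))*(2 - 3) = ((1/2)*(-1))*(-1) = -1/2*(-1) = 1/2)
(c(-16) + 60)**2 = (1/2 + 60)**2 = (121/2)**2 = 14641/4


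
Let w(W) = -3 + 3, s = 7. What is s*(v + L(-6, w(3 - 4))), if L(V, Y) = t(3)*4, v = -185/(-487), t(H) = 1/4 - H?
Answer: -36204/487 ≈ -74.341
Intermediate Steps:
t(H) = ¼ - H
v = 185/487 (v = -185*(-1/487) = 185/487 ≈ 0.37988)
w(W) = 0
L(V, Y) = -11 (L(V, Y) = (¼ - 1*3)*4 = (¼ - 3)*4 = -11/4*4 = -11)
s*(v + L(-6, w(3 - 4))) = 7*(185/487 - 11) = 7*(-5172/487) = -36204/487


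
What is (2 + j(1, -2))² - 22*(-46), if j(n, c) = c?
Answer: 1012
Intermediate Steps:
(2 + j(1, -2))² - 22*(-46) = (2 - 2)² - 22*(-46) = 0² + 1012 = 0 + 1012 = 1012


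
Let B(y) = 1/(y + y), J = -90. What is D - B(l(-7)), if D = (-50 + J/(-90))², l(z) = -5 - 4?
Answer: 43219/18 ≈ 2401.1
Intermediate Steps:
l(z) = -9
D = 2401 (D = (-50 - 90/(-90))² = (-50 - 90*(-1/90))² = (-50 + 1)² = (-49)² = 2401)
B(y) = 1/(2*y)
D - B(l(-7)) = 2401 - 1/(2*(-9)) = 2401 - (-1)/(2*9) = 2401 - 1*(-1/18) = 2401 + 1/18 = 43219/18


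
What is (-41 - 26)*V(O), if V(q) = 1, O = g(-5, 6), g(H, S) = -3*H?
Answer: -67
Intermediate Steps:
O = 15 (O = -3*(-5) = 15)
(-41 - 26)*V(O) = (-41 - 26)*1 = -67*1 = -67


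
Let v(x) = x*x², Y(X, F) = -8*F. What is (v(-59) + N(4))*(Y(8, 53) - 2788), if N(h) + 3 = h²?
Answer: 659635592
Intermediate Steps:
v(x) = x³
N(h) = -3 + h²
(v(-59) + N(4))*(Y(8, 53) - 2788) = ((-59)³ + (-3 + 4²))*(-8*53 - 2788) = (-205379 + (-3 + 16))*(-424 - 2788) = (-205379 + 13)*(-3212) = -205366*(-3212) = 659635592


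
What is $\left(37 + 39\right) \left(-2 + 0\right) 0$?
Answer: $0$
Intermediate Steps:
$\left(37 + 39\right) \left(-2 + 0\right) 0 = 76 \left(\left(-2\right) 0\right) = 76 \cdot 0 = 0$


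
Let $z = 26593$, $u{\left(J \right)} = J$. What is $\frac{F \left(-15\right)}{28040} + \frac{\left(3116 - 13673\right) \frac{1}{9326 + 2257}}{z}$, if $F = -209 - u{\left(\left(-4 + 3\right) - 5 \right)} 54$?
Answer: $- \frac{3938089693}{63978290376} \approx -0.061554$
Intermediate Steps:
$F = 115$ ($F = -209 - \left(\left(-4 + 3\right) - 5\right) 54 = -209 - \left(-1 - 5\right) 54 = -209 - \left(-6\right) 54 = -209 - -324 = -209 + 324 = 115$)
$\frac{F \left(-15\right)}{28040} + \frac{\left(3116 - 13673\right) \frac{1}{9326 + 2257}}{z} = \frac{115 \left(-15\right)}{28040} + \frac{\left(3116 - 13673\right) \frac{1}{9326 + 2257}}{26593} = \left(-1725\right) \frac{1}{28040} + - \frac{10557}{11583} \cdot \frac{1}{26593} = - \frac{345}{5608} + \left(-10557\right) \frac{1}{11583} \cdot \frac{1}{26593} = - \frac{345}{5608} - \frac{391}{11408397} = - \frac{3938089693}{63978290376}$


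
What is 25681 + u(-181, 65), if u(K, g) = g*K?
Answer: 13916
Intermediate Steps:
u(K, g) = K*g
25681 + u(-181, 65) = 25681 - 181*65 = 25681 - 11765 = 13916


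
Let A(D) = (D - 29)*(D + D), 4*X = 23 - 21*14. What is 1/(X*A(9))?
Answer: 1/24390 ≈ 4.1000e-5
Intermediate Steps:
X = -271/4 (X = (23 - 21*14)/4 = (23 - 294)/4 = (¼)*(-271) = -271/4 ≈ -67.750)
A(D) = 2*D*(-29 + D) (A(D) = (-29 + D)*(2*D) = 2*D*(-29 + D))
1/(X*A(9)) = 1/((-271/4)*((2*9*(-29 + 9)))) = -4/(271*(2*9*(-20))) = -4/271/(-360) = -4/271*(-1/360) = 1/24390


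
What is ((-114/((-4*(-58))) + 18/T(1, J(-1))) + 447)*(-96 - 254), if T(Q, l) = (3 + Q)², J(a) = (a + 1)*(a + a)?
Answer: -18173925/116 ≈ -1.5667e+5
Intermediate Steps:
J(a) = 2*a*(1 + a) (J(a) = (1 + a)*(2*a) = 2*a*(1 + a))
((-114/((-4*(-58))) + 18/T(1, J(-1))) + 447)*(-96 - 254) = ((-114/((-4*(-58))) + 18/((3 + 1)²)) + 447)*(-96 - 254) = ((-114/232 + 18/(4²)) + 447)*(-350) = ((-114*1/232 + 18/16) + 447)*(-350) = ((-57/116 + 18*(1/16)) + 447)*(-350) = ((-57/116 + 9/8) + 447)*(-350) = (147/232 + 447)*(-350) = (103851/232)*(-350) = -18173925/116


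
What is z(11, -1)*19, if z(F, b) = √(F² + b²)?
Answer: 19*√122 ≈ 209.86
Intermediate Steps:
z(11, -1)*19 = √(11² + (-1)²)*19 = √(121 + 1)*19 = √122*19 = 19*√122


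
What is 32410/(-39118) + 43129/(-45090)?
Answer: -1574243561/881915310 ≈ -1.7850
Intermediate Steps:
32410/(-39118) + 43129/(-45090) = 32410*(-1/39118) + 43129*(-1/45090) = -16205/19559 - 43129/45090 = -1574243561/881915310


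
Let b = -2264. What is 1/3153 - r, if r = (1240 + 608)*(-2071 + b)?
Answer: 25258935241/3153 ≈ 8.0111e+6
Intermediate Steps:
r = -8011080 (r = (1240 + 608)*(-2071 - 2264) = 1848*(-4335) = -8011080)
1/3153 - r = 1/3153 - 1*(-8011080) = 1/3153 + 8011080 = 25258935241/3153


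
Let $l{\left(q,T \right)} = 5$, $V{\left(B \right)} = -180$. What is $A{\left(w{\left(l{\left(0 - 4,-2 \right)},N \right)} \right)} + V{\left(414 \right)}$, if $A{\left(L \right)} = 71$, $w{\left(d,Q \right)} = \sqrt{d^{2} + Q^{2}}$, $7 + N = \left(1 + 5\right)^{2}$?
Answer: $-109$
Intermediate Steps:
$N = 29$ ($N = -7 + \left(1 + 5\right)^{2} = -7 + 6^{2} = -7 + 36 = 29$)
$w{\left(d,Q \right)} = \sqrt{Q^{2} + d^{2}}$
$A{\left(w{\left(l{\left(0 - 4,-2 \right)},N \right)} \right)} + V{\left(414 \right)} = 71 - 180 = -109$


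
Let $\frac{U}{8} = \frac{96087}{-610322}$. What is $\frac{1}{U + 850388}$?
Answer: $\frac{305161}{259504868120} \approx 1.1759 \cdot 10^{-6}$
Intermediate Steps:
$U = - \frac{384348}{305161}$ ($U = 8 \frac{96087}{-610322} = 8 \cdot 96087 \left(- \frac{1}{610322}\right) = 8 \left(- \frac{96087}{610322}\right) = - \frac{384348}{305161} \approx -1.2595$)
$\frac{1}{U + 850388} = \frac{1}{- \frac{384348}{305161} + 850388} = \frac{1}{\frac{259504868120}{305161}} = \frac{305161}{259504868120}$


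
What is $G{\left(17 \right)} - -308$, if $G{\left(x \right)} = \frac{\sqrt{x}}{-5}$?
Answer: $308 - \frac{\sqrt{17}}{5} \approx 307.18$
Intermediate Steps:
$G{\left(x \right)} = - \frac{\sqrt{x}}{5}$
$G{\left(17 \right)} - -308 = - \frac{\sqrt{17}}{5} - -308 = - \frac{\sqrt{17}}{5} + 308 = 308 - \frac{\sqrt{17}}{5}$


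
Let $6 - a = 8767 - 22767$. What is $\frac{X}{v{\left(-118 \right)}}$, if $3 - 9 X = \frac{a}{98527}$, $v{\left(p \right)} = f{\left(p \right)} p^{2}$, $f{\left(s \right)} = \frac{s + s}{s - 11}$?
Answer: $\frac{12107725}{971298083184} \approx 1.2466 \cdot 10^{-5}$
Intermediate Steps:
$f{\left(s \right)} = \frac{2 s}{-11 + s}$
$a = 14006$ ($a = 6 - \left(8767 - 22767\right) = 6 - -14000 = 6 + 14000 = 14006$)
$v{\left(p \right)} = \frac{2 p^{3}}{-11 + p}$ ($v{\left(p \right)} = \frac{2 p}{-11 + p} p^{2} = \frac{2 p^{3}}{-11 + p}$)
$X = \frac{281575}{886743}$ ($X = \frac{1}{3} - \frac{14006 \cdot \frac{1}{98527}}{9} = \frac{1}{3} - \frac{14006}{886743} = \frac{281575}{886743} \approx 0.31754$)
$\frac{X}{v{\left(-118 \right)}} = \frac{281575}{886743 \frac{2 \left(-118\right)^{3}}{-11 - 118}} = \frac{281575}{886743 \cdot 2 \left(-1643032\right) \frac{1}{-129}} = \frac{281575}{886743 \cdot 2 \left(-1643032\right) \left(- \frac{1}{129}\right)} = \frac{281575}{886743 \cdot \frac{3286064}{129}} = \frac{281575}{886743} \cdot \frac{129}{3286064} = \frac{12107725}{971298083184}$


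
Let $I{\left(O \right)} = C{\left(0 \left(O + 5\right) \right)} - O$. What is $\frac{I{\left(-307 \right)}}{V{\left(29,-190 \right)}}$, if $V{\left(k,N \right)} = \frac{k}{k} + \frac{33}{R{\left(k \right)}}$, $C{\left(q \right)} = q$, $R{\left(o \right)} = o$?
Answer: $\frac{8903}{62} \approx 143.6$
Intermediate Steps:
$V{\left(k,N \right)} = 1 + \frac{33}{k}$ ($V{\left(k,N \right)} = \frac{k}{k} + \frac{33}{k} = 1 + \frac{33}{k}$)
$I{\left(O \right)} = - O$ ($I{\left(O \right)} = 0 \left(O + 5\right) - O = 0 \left(5 + O\right) - O = 0 - O = - O$)
$\frac{I{\left(-307 \right)}}{V{\left(29,-190 \right)}} = \frac{\left(-1\right) \left(-307\right)}{\frac{1}{29} \left(33 + 29\right)} = \frac{307}{\frac{1}{29} \cdot 62} = \frac{307}{\frac{62}{29}} = 307 \cdot \frac{29}{62} = \frac{8903}{62}$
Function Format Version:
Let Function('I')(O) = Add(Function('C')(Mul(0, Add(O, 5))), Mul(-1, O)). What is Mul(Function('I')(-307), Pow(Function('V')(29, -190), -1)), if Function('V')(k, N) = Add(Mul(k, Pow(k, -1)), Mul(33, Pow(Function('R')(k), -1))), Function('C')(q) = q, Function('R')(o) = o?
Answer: Rational(8903, 62) ≈ 143.60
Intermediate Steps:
Function('V')(k, N) = Add(1, Mul(33, Pow(k, -1))) (Function('V')(k, N) = Add(Mul(k, Pow(k, -1)), Mul(33, Pow(k, -1))) = Add(1, Mul(33, Pow(k, -1))))
Function('I')(O) = Mul(-1, O) (Function('I')(O) = Add(Mul(0, Add(O, 5)), Mul(-1, O)) = Add(Mul(0, Add(5, O)), Mul(-1, O)) = Add(0, Mul(-1, O)) = Mul(-1, O))
Mul(Function('I')(-307), Pow(Function('V')(29, -190), -1)) = Mul(Mul(-1, -307), Pow(Mul(Pow(29, -1), Add(33, 29)), -1)) = Mul(307, Pow(Mul(Rational(1, 29), 62), -1)) = Mul(307, Pow(Rational(62, 29), -1)) = Mul(307, Rational(29, 62)) = Rational(8903, 62)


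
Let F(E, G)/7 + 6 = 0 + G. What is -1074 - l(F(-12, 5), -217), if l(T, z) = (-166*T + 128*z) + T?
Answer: 25547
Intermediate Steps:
F(E, G) = -42 + 7*G (F(E, G) = -42 + 7*(0 + G) = -42 + 7*G)
l(T, z) = -165*T + 128*z
-1074 - l(F(-12, 5), -217) = -1074 - (-165*(-42 + 7*5) + 128*(-217)) = -1074 - (-165*(-42 + 35) - 27776) = -1074 - (-165*(-7) - 27776) = -1074 - (1155 - 27776) = -1074 - 1*(-26621) = -1074 + 26621 = 25547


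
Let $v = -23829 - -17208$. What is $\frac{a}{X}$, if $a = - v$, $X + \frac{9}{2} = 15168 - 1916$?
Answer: $\frac{13242}{26495} \approx 0.49979$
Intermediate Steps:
$X = \frac{26495}{2}$ ($X = - \frac{9}{2} + \left(15168 - 1916\right) = - \frac{9}{2} + 13252 = \frac{26495}{2} \approx 13248.0$)
$v = -6621$ ($v = -23829 + 17208 = -6621$)
$a = 6621$ ($a = \left(-1\right) \left(-6621\right) = 6621$)
$\frac{a}{X} = \frac{6621}{\frac{26495}{2}} = 6621 \cdot \frac{2}{26495} = \frac{13242}{26495}$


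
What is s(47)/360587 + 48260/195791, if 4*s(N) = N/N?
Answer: 69607910271/282398757268 ≈ 0.24649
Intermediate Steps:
s(N) = ¼ (s(N) = (N/N)/4 = (¼)*1 = ¼)
s(47)/360587 + 48260/195791 = (¼)/360587 + 48260/195791 = (¼)*(1/360587) + 48260*(1/195791) = 1/1442348 + 48260/195791 = 69607910271/282398757268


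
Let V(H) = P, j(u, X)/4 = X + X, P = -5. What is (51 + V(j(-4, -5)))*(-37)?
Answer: -1702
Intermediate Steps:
j(u, X) = 8*X (j(u, X) = 4*(X + X) = 4*(2*X) = 8*X)
V(H) = -5
(51 + V(j(-4, -5)))*(-37) = (51 - 5)*(-37) = 46*(-37) = -1702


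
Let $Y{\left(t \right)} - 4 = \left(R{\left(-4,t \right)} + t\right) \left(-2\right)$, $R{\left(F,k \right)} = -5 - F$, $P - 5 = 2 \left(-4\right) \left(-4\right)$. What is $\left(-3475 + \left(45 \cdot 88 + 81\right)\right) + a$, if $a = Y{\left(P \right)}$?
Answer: $498$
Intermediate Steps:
$P = 37$ ($P = 5 + 2 \left(-4\right) \left(-4\right) = 5 - -32 = 5 + 32 = 37$)
$Y{\left(t \right)} = 6 - 2 t$ ($Y{\left(t \right)} = 4 + \left(\left(-5 - -4\right) + t\right) \left(-2\right) = 4 + \left(\left(-5 + 4\right) + t\right) \left(-2\right) = 4 + \left(-1 + t\right) \left(-2\right) = 4 - \left(-2 + 2 t\right) = 6 - 2 t$)
$a = -68$ ($a = 6 - 74 = -68$)
$\left(-3475 + \left(45 \cdot 88 + 81\right)\right) + a = \left(-3475 + \left(45 \cdot 88 + 81\right)\right) - 68 = \left(-3475 + \left(3960 + 81\right)\right) - 68 = \left(-3475 + 4041\right) - 68 = 566 - 68 = 498$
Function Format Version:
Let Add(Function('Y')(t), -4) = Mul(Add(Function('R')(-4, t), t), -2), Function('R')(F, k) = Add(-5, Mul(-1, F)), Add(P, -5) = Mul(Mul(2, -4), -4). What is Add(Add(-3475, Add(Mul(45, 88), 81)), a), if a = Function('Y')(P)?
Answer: 498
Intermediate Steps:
P = 37 (P = Add(5, Mul(Mul(2, -4), -4)) = Add(5, Mul(-8, -4)) = Add(5, 32) = 37)
Function('Y')(t) = Add(6, Mul(-2, t)) (Function('Y')(t) = Add(4, Mul(Add(Add(-5, Mul(-1, -4)), t), -2)) = Add(4, Mul(Add(Add(-5, 4), t), -2)) = Add(4, Mul(Add(-1, t), -2)) = Add(4, Add(2, Mul(-2, t))) = Add(6, Mul(-2, t)))
a = -68 (a = Add(6, Mul(-2, 37)) = Add(6, -74) = -68)
Add(Add(-3475, Add(Mul(45, 88), 81)), a) = Add(Add(-3475, Add(Mul(45, 88), 81)), -68) = Add(Add(-3475, Add(3960, 81)), -68) = Add(Add(-3475, 4041), -68) = Add(566, -68) = 498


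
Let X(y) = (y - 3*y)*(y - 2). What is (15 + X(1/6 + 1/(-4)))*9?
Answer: 1055/8 ≈ 131.88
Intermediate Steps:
X(y) = -2*y*(-2 + y) (X(y) = (-2*y)*(-2 + y) = -2*y*(-2 + y))
(15 + X(1/6 + 1/(-4)))*9 = (15 + 2*(1/6 + 1/(-4))*(2 - (1/6 + 1/(-4))))*9 = (15 + 2*(1*(⅙) + 1*(-¼))*(2 - (1*(⅙) + 1*(-¼))))*9 = (15 + 2*(⅙ - ¼)*(2 - (⅙ - ¼)))*9 = (15 + 2*(-1/12)*(2 - 1*(-1/12)))*9 = (15 + 2*(-1/12)*(2 + 1/12))*9 = (15 + 2*(-1/12)*(25/12))*9 = (15 - 25/72)*9 = (1055/72)*9 = 1055/8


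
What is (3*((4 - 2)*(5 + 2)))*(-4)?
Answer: -168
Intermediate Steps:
(3*((4 - 2)*(5 + 2)))*(-4) = (3*(2*7))*(-4) = (3*14)*(-4) = 42*(-4) = -168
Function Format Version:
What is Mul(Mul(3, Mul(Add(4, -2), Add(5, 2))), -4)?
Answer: -168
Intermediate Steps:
Mul(Mul(3, Mul(Add(4, -2), Add(5, 2))), -4) = Mul(Mul(3, Mul(2, 7)), -4) = Mul(Mul(3, 14), -4) = Mul(42, -4) = -168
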